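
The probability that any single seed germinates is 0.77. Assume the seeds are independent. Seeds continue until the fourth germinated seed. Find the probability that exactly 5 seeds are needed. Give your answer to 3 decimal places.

0.323

Y = trial on which the fourth success occurs; negative binomial, r=4, p=0.77.
P(Y=5) = C(4,3) · p^4 · (1−p)^1
= 4 · 0.35153 · 0.23 = 0.32341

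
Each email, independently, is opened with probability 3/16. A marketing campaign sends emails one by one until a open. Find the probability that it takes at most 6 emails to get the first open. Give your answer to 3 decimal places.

0.712

Y = number of emails to the first success; geometric, p = 0.1875.
P(Y ≤ 6) = 1 − (1−p)^6 = 1 − 0.28770 = 0.71230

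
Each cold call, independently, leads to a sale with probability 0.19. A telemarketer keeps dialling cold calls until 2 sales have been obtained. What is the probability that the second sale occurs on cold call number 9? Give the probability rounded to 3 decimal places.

0.066

Y = trial on which the second success occurs; negative binomial, r=2, p=0.19.
P(Y=9) = C(8,1) · p^2 · (1−p)^7
= 8 · 0.0361 · 0.22877 = 0.06607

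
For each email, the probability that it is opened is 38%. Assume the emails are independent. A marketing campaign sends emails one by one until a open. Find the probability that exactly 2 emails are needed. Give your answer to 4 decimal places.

Geometric (trials to first success), p = 0.38.
P(Y = 2) = (1−p)^1 · p = 0.62 · 0.38 = 0.235600

0.2356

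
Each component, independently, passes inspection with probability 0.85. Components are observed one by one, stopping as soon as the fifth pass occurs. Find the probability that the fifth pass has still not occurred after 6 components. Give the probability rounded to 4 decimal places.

0.2235

Needing more than 6 components ⇔ fewer than 5 successes in the first 6. With X ~ Binomial(6, 0.85), P(Y > 6) = P(X ≤ 4).
  k=0: C(6,0)·0.85^0·0.15^6 = 0.000011
  k=1: C(6,1)·0.85^1·0.15^5 = 0.000387
  k=2: C(6,2)·0.85^2·0.15^4 = 0.005486
  k=3: C(6,3)·0.85^3·0.15^3 = 0.041453
  k=4: C(6,4)·0.85^4·0.15^2 = 0.176177
P(X ≤ 4) = 0.223516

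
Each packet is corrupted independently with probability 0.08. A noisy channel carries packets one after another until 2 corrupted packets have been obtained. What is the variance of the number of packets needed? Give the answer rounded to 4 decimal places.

Y = total packets until the second success; negative binomial with r=2, p=0.08.
Var(Y) = r(1−p)/p² = 2·0.92 / 0.08² = 287.500000

287.5000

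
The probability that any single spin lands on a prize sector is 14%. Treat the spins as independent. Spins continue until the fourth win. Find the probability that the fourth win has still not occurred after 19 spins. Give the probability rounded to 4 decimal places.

0.7292

Needing more than 19 spins ⇔ fewer than 4 successes in the first 19. With X ~ Binomial(19, 0.14), P(Y > 19) = P(X ≤ 3).
  k=0: C(19,0)·0.14^0·0.86^19 = 0.056947
  k=1: C(19,1)·0.14^1·0.86^18 = 0.176138
  k=2: C(19,2)·0.14^2·0.86^17 = 0.258063
  k=3: C(19,3)·0.14^3·0.86^16 = 0.238058
P(X ≤ 3) = 0.729206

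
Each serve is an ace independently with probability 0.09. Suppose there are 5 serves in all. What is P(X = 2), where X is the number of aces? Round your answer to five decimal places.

0.06104

X ~ Binomial(n=5, p=0.09).
P(X=2) = C(5,2) · p^2 · (1−p)^3
= 10 · 0.0081 · 0.75357 = 0.0610393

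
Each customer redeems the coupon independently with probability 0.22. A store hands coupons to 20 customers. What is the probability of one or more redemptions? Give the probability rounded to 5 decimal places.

0.99305

P(at least one) = 1 − P(none) = 1 − (1 − 0.22)^20
= 1 − 0.0069485 = 0.9930515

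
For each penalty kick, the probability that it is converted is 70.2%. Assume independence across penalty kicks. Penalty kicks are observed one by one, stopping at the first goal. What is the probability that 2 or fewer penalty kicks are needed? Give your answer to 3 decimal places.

0.911

Y = number of penalty kicks to the first success; geometric, p = 0.702.
P(Y ≤ 2) = 1 − (1−p)^2 = 1 − 0.08880 = 0.91120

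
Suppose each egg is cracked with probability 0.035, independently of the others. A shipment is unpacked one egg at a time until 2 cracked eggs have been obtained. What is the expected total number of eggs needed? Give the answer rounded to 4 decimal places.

57.1429

Y = total eggs until the second success; negative binomial with r=2, p=0.035.
E[Y] = r / p = 2 / 0.035 = 57.142857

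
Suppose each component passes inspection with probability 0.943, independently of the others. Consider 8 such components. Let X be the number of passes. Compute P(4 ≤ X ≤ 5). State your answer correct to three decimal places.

X ~ Binomial(8, 0.943); P(4 ≤ X ≤ 5) = Σ C(8,k) p^k (1−p)^(8−k) over k:
  k=4: C(8,4)·0.943^4·0.057^4 = 0.00058
  k=5: C(8,5)·0.943^5·0.057^3 = 0.00773
Total = 0.00832

0.008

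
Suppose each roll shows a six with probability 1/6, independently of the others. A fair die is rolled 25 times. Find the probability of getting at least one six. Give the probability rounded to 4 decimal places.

0.9895

P(at least one) = 1 − P(none) = 1 − (1 − 0.166667)^25
= 1 − 0.010483 = 0.989517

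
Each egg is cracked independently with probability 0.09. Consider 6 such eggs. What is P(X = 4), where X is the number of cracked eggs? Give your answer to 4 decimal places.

X ~ Binomial(n=6, p=0.09).
P(X=4) = C(6,4) · p^4 · (1−p)^2
= 15 · 6.561e-05 · 0.8281 = 0.000815

0.0008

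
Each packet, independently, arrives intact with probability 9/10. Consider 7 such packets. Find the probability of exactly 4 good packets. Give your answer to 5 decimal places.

0.02296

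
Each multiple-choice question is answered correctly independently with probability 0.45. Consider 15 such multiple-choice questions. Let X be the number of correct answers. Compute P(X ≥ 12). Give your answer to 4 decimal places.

X ~ Binomial(15, 0.45); P(X ≥ 12) = Σ C(15,k) p^k (1−p)^(15−k) over k:
  k=12: C(15,12)·0.45^12·0.55^3 = 0.005220
  k=13: C(15,13)·0.45^13·0.55^2 = 0.000986
  k=14: C(15,14)·0.45^14·0.55^1 = 0.000115
  k=15: C(15,15)·0.45^15·0.55^0 = 0.000006
Total = 0.006327

0.0063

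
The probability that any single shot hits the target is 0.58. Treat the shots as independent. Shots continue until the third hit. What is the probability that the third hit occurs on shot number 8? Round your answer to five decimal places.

0.05355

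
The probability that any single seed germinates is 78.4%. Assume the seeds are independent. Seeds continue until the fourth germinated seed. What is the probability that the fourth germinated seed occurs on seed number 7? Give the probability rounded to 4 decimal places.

0.0761

Y = trial on which the fourth success occurs; negative binomial, r=4, p=0.784.
P(Y=7) = C(6,3) · p^4 · (1−p)^3
= 20 · 0.3778 · 0.010078 = 0.076147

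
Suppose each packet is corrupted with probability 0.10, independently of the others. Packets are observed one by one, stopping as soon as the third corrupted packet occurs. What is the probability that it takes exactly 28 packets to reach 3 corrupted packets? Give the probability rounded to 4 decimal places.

0.0252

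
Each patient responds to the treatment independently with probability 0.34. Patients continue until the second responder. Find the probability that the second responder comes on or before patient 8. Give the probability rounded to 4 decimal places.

Finishing within 8 patients ⇔ at least 2 successes in the first 8. With X ~ Binomial(8, 0.34), P(Y ≤ 8) = 1 − P(X ≤ 1).
  k=0: C(8,0)·0.34^0·0.66^8 = 0.036004
  k=1: C(8,1)·0.34^1·0.66^7 = 0.148380
1 − 0.184384 = 0.815616

0.8156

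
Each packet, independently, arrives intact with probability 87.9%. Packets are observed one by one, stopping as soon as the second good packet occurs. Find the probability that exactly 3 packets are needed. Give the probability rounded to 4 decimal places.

0.1870

Y = trial on which the second success occurs; negative binomial, r=2, p=0.879.
P(Y=3) = C(2,1) · p^2 · (1−p)^1
= 2 · 0.77264 · 0.121 = 0.186979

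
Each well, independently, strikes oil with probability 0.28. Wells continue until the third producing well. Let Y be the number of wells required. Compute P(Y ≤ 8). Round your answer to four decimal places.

0.3973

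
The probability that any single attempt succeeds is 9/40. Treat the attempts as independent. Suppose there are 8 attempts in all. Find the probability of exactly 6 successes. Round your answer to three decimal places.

X ~ Binomial(n=8, p=0.225).
P(X=6) = C(8,6) · p^6 · (1−p)^2
= 28 · 0.00012975 · 0.60062 = 0.00218

0.002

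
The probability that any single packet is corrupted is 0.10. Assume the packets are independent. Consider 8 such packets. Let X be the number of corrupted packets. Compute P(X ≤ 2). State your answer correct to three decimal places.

X ~ Binomial(8, 0.10); P(X ≤ 2) = Σ C(8,k) p^k (1−p)^(8−k) over k:
  k=0: C(8,0)·0.10^0·0.90^8 = 0.43047
  k=1: C(8,1)·0.10^1·0.90^7 = 0.38264
  k=2: C(8,2)·0.10^2·0.90^6 = 0.14880
Total = 0.96191

0.962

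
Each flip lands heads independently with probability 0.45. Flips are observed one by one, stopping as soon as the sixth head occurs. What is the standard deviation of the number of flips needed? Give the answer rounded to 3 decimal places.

Y = total flips until the sixth success; negative binomial with r=6, p=0.45.
SD(Y) = √[r(1−p)/p²] = √(16.29630) = 4.03687

4.037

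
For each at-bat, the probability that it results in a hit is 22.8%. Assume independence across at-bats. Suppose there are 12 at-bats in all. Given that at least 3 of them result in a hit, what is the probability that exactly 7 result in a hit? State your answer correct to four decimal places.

0.0129

X ~ Binomial(12, 0.228). Want P(X=7 | X≥3) = P(X=7) / P(X≥3).
P(X=7) = C(12,7)·0.228^7·0.772^5 = 0.006956
P(X≥3) = 1 − 0.044813 − 0.158820 − 0.257980 = 0.538386
Ratio = 0.006956 / 0.538386 = 0.012920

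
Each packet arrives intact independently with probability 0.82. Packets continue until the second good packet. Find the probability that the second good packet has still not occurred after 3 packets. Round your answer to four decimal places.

0.0855

Needing more than 3 packets ⇔ fewer than 2 successes in the first 3. With X ~ Binomial(3, 0.82), P(Y > 3) = P(X ≤ 1).
  k=0: C(3,0)·0.82^0·0.18^3 = 0.005832
  k=1: C(3,1)·0.82^1·0.18^2 = 0.079704
P(X ≤ 1) = 0.085536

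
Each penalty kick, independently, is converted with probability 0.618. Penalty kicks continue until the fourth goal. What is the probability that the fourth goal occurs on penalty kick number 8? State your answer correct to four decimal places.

0.1087

Y = trial on which the fourth success occurs; negative binomial, r=4, p=0.618.
P(Y=8) = C(7,3) · p^4 · (1−p)^4
= 35 · 0.14587 · 0.021294 = 0.108711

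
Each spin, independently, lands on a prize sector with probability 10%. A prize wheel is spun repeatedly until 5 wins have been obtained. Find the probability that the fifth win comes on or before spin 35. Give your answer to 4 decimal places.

0.2693

Finishing within 35 spins ⇔ at least 5 successes in the first 35. With X ~ Binomial(35, 0.10), P(Y ≤ 35) = 1 − P(X ≤ 4).
  k=0: C(35,0)·0.10^0·0.90^35 = 0.025032
  k=1: C(35,1)·0.10^1·0.90^34 = 0.097345
  k=2: C(35,2)·0.10^2·0.90^33 = 0.183874
  k=3: C(35,3)·0.10^3·0.90^32 = 0.224735
  k=4: C(35,4)·0.10^4·0.90^31 = 0.199764
1 − 0.730749 = 0.269251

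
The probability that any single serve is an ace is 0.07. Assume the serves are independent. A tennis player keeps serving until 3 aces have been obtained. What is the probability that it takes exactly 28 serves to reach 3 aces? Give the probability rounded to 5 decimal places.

0.01962

Y = trial on which the third success occurs; negative binomial, r=3, p=0.07.
P(Y=28) = C(27,2) · p^3 · (1−p)^25
= 351 · 0.000343 · 0.16296 = 0.0196189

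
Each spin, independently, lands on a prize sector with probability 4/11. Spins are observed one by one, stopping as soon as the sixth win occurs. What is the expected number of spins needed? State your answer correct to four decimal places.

Y = total spins until the sixth success; negative binomial with r=6, p=0.363636.
E[Y] = r / p = 6 / 0.363636 = 16.500000

16.5000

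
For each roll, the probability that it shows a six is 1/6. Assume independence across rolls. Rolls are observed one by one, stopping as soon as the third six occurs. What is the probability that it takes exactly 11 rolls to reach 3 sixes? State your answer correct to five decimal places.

0.04845

Y = trial on which the third success occurs; negative binomial, r=3, p=0.166667.
P(Y=11) = C(10,2) · p^3 · (1−p)^8
= 45 · 0.0046296 · 0.23257 = 0.0484517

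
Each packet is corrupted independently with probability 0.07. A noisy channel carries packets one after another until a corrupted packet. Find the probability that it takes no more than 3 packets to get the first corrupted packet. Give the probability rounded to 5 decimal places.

Y = number of packets to the first success; geometric, p = 0.07.
P(Y ≤ 3) = 1 − (1−p)^3 = 1 − 0.8043570 = 0.1956430

0.19564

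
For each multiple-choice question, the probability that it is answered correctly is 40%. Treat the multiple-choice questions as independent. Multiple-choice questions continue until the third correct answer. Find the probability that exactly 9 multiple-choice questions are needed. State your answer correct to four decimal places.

0.0836

Y = trial on which the third success occurs; negative binomial, r=3, p=0.40.
P(Y=9) = C(8,2) · p^3 · (1−p)^6
= 28 · 0.064 · 0.046656 = 0.083608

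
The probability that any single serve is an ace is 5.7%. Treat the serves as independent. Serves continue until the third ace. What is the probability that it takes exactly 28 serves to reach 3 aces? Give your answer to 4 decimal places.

Y = trial on which the third success occurs; negative binomial, r=3, p=0.057.
P(Y=28) = C(27,2) · p^3 · (1−p)^25
= 351 · 0.00018519 · 0.23056 = 0.014987

0.0150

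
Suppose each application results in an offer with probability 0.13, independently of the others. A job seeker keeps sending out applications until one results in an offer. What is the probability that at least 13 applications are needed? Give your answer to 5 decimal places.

Y = number of applications to the first success; geometric, p = 0.13.
P(Y > 12) = P(first 12 all fail) = (1−p)^12 = 0.1880317

0.18803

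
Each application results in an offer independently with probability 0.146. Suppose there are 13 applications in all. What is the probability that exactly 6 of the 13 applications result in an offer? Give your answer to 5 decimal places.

0.00551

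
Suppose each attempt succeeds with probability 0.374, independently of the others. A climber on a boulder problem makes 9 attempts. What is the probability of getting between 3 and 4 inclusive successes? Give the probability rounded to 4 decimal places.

X ~ Binomial(9, 0.374); P(3 ≤ X ≤ 4) = Σ C(9,k) p^k (1−p)^(9−k) over k:
  k=3: C(9,3)·0.374^3·0.626^6 = 0.264448
  k=4: C(9,4)·0.374^4·0.626^5 = 0.236989
Total = 0.501437

0.5014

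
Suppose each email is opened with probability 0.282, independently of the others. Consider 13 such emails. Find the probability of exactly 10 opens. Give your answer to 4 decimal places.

0.0003

X ~ Binomial(n=13, p=0.282).
P(X=10) = C(13,10) · p^10 · (1−p)^3
= 286 · 3.1805e-06 · 0.37015 = 0.000337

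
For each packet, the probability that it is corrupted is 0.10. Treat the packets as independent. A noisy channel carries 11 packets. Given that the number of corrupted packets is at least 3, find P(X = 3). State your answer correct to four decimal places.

X ~ Binomial(11, 0.10). Want P(X=3 | X≥3) = P(X=3) / P(X≥3).
P(X=3) = C(11,3)·0.10^3·0.90^8 = 0.071027
P(X≥3) = 1 − 0.313811 − 0.383546 − 0.213081 = 0.089562
Ratio = 0.071027 / 0.089562 = 0.793051

0.7931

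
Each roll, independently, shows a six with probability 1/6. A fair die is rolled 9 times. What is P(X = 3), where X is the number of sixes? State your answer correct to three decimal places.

0.130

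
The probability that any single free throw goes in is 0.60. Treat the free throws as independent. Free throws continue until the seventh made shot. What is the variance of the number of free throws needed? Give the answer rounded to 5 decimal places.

7.77778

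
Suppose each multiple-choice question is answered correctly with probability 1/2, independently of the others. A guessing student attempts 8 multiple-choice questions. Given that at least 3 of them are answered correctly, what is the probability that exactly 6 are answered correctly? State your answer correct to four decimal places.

0.1279

X ~ Binomial(8, 0.50). Want P(X=6 | X≥3) = P(X=6) / P(X≥3).
P(X=6) = C(8,6)·0.50^6·0.50^2 = 0.109375
P(X≥3) = 1 − 0.003906 − 0.031250 − 0.109375 = 0.855469
Ratio = 0.109375 / 0.855469 = 0.127854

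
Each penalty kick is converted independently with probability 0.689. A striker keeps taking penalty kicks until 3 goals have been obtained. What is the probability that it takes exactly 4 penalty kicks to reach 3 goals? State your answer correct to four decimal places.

Y = trial on which the third success occurs; negative binomial, r=3, p=0.689.
P(Y=4) = C(3,2) · p^3 · (1−p)^1
= 3 · 0.32708 · 0.311 = 0.305168

0.3052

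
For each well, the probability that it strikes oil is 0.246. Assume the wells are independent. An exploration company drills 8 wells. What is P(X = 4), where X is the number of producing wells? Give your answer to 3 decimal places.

0.083

X ~ Binomial(n=8, p=0.246).
P(X=4) = C(8,4) · p^4 · (1−p)^4
= 70 · 0.0036622 · 0.32321 = 0.08286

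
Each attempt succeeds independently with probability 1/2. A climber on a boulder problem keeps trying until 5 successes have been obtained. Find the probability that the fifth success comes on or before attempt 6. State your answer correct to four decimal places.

0.1094

Finishing within 6 attempts ⇔ at least 5 successes in the first 6. With X ~ Binomial(6, 0.50), P(Y ≤ 6) = 1 − P(X ≤ 4).
  k=0: C(6,0)·0.50^0·0.50^6 = 0.015625
  k=1: C(6,1)·0.50^1·0.50^5 = 0.093750
  k=2: C(6,2)·0.50^2·0.50^4 = 0.234375
  k=3: C(6,3)·0.50^3·0.50^3 = 0.312500
  k=4: C(6,4)·0.50^4·0.50^2 = 0.234375
1 − 0.890625 = 0.109375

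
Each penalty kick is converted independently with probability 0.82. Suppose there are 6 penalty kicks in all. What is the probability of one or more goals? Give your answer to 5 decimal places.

P(at least one) = 1 − P(none) = 1 − (1 − 0.82)^6
= 1 − 0.0000340 = 0.9999660

0.99997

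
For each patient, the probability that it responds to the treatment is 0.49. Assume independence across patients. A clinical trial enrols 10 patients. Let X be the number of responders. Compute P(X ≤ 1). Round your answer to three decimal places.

0.013

X ~ Binomial(10, 0.49); P(X ≤ 1) = Σ C(10,k) p^k (1−p)^(10−k) over k:
  k=0: C(10,0)·0.49^0·0.51^10 = 0.00119
  k=1: C(10,1)·0.49^1·0.51^9 = 0.01144
Total = 0.01263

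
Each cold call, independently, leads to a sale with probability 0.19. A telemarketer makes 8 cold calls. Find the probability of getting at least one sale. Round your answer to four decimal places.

0.8147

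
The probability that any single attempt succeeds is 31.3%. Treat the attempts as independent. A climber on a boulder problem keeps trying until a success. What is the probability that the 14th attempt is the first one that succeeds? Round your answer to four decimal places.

Geometric (trials to first success), p = 0.313.
P(Y = 14) = (1−p)^13 · p = 0.0075934 · 0.313 = 0.002377

0.0024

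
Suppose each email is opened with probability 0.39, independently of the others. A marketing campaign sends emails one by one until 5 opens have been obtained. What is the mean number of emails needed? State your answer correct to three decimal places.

Y = total emails until the fifth success; negative binomial with r=5, p=0.39.
E[Y] = r / p = 5 / 0.39 = 12.82051

12.821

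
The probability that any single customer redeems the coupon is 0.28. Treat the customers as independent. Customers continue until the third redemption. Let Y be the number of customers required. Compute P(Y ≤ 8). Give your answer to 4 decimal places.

0.3973

Finishing within 8 customers ⇔ at least 3 successes in the first 8. With X ~ Binomial(8, 0.28), P(Y ≤ 8) = 1 − P(X ≤ 2).
  k=0: C(8,0)·0.28^0·0.72^8 = 0.072220
  k=1: C(8,1)·0.28^1·0.72^7 = 0.224686
  k=2: C(8,2)·0.28^2·0.72^6 = 0.305822
1 − 0.602728 = 0.397272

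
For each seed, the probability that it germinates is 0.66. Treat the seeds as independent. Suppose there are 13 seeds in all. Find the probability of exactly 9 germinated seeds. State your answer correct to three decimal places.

0.227

X ~ Binomial(n=13, p=0.66).
P(X=9) = C(13,9) · p^9 · (1−p)^4
= 715 · 0.023763 · 0.013363 = 0.22705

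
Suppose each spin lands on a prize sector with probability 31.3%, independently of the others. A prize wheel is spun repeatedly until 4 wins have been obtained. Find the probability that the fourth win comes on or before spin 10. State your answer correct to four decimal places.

0.3854

Finishing within 10 spins ⇔ at least 4 successes in the first 10. With X ~ Binomial(10, 0.313), P(Y ≤ 10) = 1 − P(X ≤ 3).
  k=0: C(10,0)·0.313^0·0.687^10 = 0.023419
  k=1: C(10,1)·0.313^1·0.687^9 = 0.106698
  k=2: C(10,2)·0.313^2·0.687^8 = 0.218754
  k=3: C(10,3)·0.313^3·0.687^7 = 0.265773
1 − 0.614644 = 0.385356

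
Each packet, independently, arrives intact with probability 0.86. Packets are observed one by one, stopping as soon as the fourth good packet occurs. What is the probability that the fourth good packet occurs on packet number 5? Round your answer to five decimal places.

0.30632

Y = trial on which the fourth success occurs; negative binomial, r=4, p=0.86.
P(Y=5) = C(4,3) · p^4 · (1−p)^1
= 4 · 0.54701 · 0.14 = 0.3063246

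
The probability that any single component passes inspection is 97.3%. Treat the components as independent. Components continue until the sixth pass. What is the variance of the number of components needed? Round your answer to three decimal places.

0.171

Y = total components until the sixth success; negative binomial with r=6, p=0.973.
Var(Y) = r(1−p)/p² = 6·0.027 / 0.973² = 0.17112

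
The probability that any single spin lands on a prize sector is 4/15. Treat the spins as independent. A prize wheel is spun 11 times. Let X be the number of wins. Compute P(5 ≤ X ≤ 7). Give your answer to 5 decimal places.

X ~ Binomial(11, 0.266667); P(5 ≤ X ≤ 7) = Σ C(11,k) p^k (1−p)^(11−k) over k:
  k=5: C(11,5)·0.266667^5·0.733333^6 = 0.0968934
  k=6: C(11,6)·0.266667^6·0.733333^5 = 0.0352340
  k=7: C(11,7)·0.266667^7·0.733333^4 = 0.0091517
Total = 0.1412790

0.14128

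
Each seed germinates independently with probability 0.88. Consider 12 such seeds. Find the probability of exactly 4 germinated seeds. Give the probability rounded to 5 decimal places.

0.00001

X ~ Binomial(n=12, p=0.88).
P(X=4) = C(12,4) · p^4 · (1−p)^8
= 495 · 0.5997 · 4.2998e-08 = 0.0000128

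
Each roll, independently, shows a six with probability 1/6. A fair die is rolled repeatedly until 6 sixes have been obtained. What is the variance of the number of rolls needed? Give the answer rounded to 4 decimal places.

180.0000

Y = total rolls until the sixth success; negative binomial with r=6, p=0.166667.
Var(Y) = r(1−p)/p² = 6·0.833333 / 0.166667² = 180.000000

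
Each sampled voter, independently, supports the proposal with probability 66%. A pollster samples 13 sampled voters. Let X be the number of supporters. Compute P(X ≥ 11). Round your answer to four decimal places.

X ~ Binomial(13, 0.66); P(X ≥ 11) = Σ C(13,k) p^k (1−p)^(13−k) over k:
  k=11: C(13,11)·0.66^11·0.34^2 = 0.093333
  k=12: C(13,12)·0.66^12·0.34^1 = 0.030196
  k=13: C(13,13)·0.66^13·0.34^0 = 0.004509
Total = 0.128038

0.1280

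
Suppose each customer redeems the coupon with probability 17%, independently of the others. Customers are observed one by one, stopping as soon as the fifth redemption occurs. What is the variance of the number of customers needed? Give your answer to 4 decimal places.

Y = total customers until the fifth success; negative binomial with r=5, p=0.17.
Var(Y) = r(1−p)/p² = 5·0.83 / 0.17² = 143.598616

143.5986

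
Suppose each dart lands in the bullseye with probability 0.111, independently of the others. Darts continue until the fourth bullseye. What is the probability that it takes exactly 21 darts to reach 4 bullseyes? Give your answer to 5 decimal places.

0.02342

Y = trial on which the fourth success occurs; negative binomial, r=4, p=0.111.
P(Y=21) = C(20,3) · p^4 · (1−p)^17
= 1140 · 0.00015181 · 0.13531 = 0.0234168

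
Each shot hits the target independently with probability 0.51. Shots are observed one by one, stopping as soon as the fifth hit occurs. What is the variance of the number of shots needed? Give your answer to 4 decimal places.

Y = total shots until the fifth success; negative binomial with r=5, p=0.51.
Var(Y) = r(1−p)/p² = 5·0.49 / 0.51² = 9.419454

9.4195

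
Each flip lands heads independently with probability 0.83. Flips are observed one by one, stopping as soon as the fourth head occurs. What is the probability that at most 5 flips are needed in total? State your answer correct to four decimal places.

0.7973

Finishing within 5 flips ⇔ at least 4 successes in the first 5. With X ~ Binomial(5, 0.83), P(Y ≤ 5) = 1 − P(X ≤ 3).
  k=0: C(5,0)·0.83^0·0.17^5 = 0.000142
  k=1: C(5,1)·0.83^1·0.17^4 = 0.003466
  k=2: C(5,2)·0.83^2·0.17^3 = 0.033846
  k=3: C(5,3)·0.83^3·0.17^2 = 0.165246
1 − 0.202700 = 0.797300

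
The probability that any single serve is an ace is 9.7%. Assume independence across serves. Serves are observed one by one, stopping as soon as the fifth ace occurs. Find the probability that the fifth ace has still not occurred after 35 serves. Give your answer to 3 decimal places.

0.751

Needing more than 35 serves ⇔ fewer than 5 successes in the first 35. With X ~ Binomial(35, 0.097), P(Y > 35) = P(X ≤ 4).
  k=0: C(35,0)·0.097^0·0.903^35 = 0.02812
  k=1: C(35,1)·0.097^1·0.903^34 = 0.10574
  k=2: C(35,2)·0.097^2·0.903^33 = 0.19309
  k=3: C(35,3)·0.097^3·0.903^32 = 0.22816
  k=4: C(35,4)·0.097^4·0.903^31 = 0.19607
P(X ≤ 4) = 0.75117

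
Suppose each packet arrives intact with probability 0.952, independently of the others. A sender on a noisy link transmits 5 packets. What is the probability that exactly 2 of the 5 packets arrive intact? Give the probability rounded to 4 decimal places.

0.0010

X ~ Binomial(n=5, p=0.952).
P(X=2) = C(5,2) · p^2 · (1−p)^3
= 10 · 0.9063 · 0.00011059 = 0.001002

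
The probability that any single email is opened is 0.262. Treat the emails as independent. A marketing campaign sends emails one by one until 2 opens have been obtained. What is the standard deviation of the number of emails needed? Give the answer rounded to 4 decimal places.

Y = total emails until the second success; negative binomial with r=2, p=0.262.
SD(Y) = √[r(1−p)/p²] = √(21.502243) = 4.637051

4.6371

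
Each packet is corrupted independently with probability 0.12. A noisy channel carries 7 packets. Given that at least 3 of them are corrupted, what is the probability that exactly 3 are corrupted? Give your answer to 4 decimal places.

0.8711

X ~ Binomial(7, 0.12). Want P(X=3 | X≥3) = P(X=3) / P(X≥3).
P(X=3) = C(7,3)·0.12^3·0.88^4 = 0.036270
P(X≥3) = 1 − 0.408676 − 0.390099 − 0.159586 = 0.041639
Ratio = 0.036270 / 0.041639 = 0.871052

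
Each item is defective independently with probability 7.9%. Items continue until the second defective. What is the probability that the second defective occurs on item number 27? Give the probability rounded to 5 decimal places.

Y = trial on which the second success occurs; negative binomial, r=2, p=0.079.
P(Y=27) = C(26,1) · p^2 · (1−p)^25
= 26 · 0.006241 · 0.12779 = 0.0207357

0.02074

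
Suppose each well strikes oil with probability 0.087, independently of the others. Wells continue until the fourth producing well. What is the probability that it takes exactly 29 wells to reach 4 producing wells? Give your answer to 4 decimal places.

Y = trial on which the fourth success occurs; negative binomial, r=4, p=0.087.
P(Y=29) = C(28,3) · p^4 · (1−p)^25
= 3276 · 5.729e-05 · 0.10275 = 0.019284

0.0193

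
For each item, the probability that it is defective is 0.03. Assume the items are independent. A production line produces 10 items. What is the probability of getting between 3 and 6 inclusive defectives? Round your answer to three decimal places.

0.003

X ~ Binomial(10, 0.03); P(3 ≤ X ≤ 6) = Σ C(10,k) p^k (1−p)^(10−k) over k:
  k=3: C(10,3)·0.03^3·0.97^7 = 0.00262
  k=4: C(10,4)·0.03^4·0.97^6 = 0.00014
  k=5: C(10,5)·0.03^5·0.97^5 = 0.00001
  k=6: C(10,6)·0.03^6·0.97^4 = 0.00000
Total = 0.00276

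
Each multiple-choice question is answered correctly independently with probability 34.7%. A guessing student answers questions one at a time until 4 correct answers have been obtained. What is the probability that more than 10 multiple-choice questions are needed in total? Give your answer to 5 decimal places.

0.52198

Needing more than 10 multiple-choice questions ⇔ fewer than 4 successes in the first 10. With X ~ Binomial(10, 0.347), P(Y > 10) = P(X ≤ 3).
  k=0: C(10,0)·0.347^0·0.653^10 = 0.0140972
  k=1: C(10,1)·0.347^1·0.653^9 = 0.0749114
  k=2: C(10,2)·0.347^2·0.653^8 = 0.1791335
  k=3: C(10,3)·0.347^3·0.653^7 = 0.2538411
P(X ≤ 3) = 0.5219832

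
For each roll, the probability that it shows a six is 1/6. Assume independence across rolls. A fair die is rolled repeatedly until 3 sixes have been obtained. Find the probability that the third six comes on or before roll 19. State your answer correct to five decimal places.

0.63566

Finishing within 19 rolls ⇔ at least 3 successes in the first 19. With X ~ Binomial(19, 0.166667), P(Y ≤ 19) = 1 − P(X ≤ 2).
  k=0: C(19,0)·0.166667^0·0.833333^19 = 0.0313009
  k=1: C(19,1)·0.166667^1·0.833333^18 = 0.1189433
  k=2: C(19,2)·0.166667^2·0.833333^17 = 0.2140979
1 − 0.3643421 = 0.6356579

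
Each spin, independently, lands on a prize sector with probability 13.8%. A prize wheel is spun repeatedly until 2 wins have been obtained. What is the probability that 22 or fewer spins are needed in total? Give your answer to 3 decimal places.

0.828

Finishing within 22 spins ⇔ at least 2 successes in the first 22. With X ~ Binomial(22, 0.138), P(Y ≤ 22) = 1 − P(X ≤ 1).
  k=0: C(22,0)·0.138^0·0.862^22 = 0.03812
  k=1: C(22,1)·0.138^1·0.862^21 = 0.13426
1 − 0.17238 = 0.82762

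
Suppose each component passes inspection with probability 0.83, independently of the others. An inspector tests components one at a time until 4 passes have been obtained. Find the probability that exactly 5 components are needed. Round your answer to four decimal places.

0.3227

Y = trial on which the fourth success occurs; negative binomial, r=4, p=0.83.
P(Y=5) = C(4,3) · p^4 · (1−p)^1
= 4 · 0.47458 · 0.17 = 0.322717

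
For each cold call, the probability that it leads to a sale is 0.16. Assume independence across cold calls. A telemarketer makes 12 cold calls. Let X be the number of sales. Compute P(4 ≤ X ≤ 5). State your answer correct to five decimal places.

0.10492

X ~ Binomial(12, 0.16); P(4 ≤ X ≤ 5) = Σ C(12,k) p^k (1−p)^(12−k) over k:
  k=4: C(12,4)·0.16^4·0.84^8 = 0.0804117
  k=5: C(12,5)·0.16^5·0.84^7 = 0.0245064
Total = 0.1049182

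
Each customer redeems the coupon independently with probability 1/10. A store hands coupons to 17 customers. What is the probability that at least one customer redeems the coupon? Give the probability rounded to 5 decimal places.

0.83323

P(at least one) = 1 − P(none) = 1 − (1 − 0.10)^17
= 1 − 0.1667718 = 0.8332282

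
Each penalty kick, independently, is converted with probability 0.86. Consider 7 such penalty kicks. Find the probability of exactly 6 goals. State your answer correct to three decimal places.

X ~ Binomial(n=7, p=0.86).
P(X=6) = C(7,6) · p^6 · (1−p)^1
= 7 · 0.40457 · 0.14 = 0.39648

0.396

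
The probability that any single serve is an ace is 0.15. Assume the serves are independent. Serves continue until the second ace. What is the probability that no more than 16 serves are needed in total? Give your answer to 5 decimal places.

0.71610

Finishing within 16 serves ⇔ at least 2 successes in the first 16. With X ~ Binomial(16, 0.15), P(Y ≤ 16) = 1 − P(X ≤ 1).
  k=0: C(16,0)·0.15^0·0.85^16 = 0.0742511
  k=1: C(16,1)·0.15^1·0.85^15 = 0.2096501
1 − 0.2839012 = 0.7160988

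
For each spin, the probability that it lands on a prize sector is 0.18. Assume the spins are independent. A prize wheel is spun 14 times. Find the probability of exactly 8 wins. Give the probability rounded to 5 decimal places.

X ~ Binomial(n=14, p=0.18).
P(X=8) = C(14,8) · p^8 · (1−p)^6
= 3003 · 1.102e-06 · 0.30401 = 0.0010060

0.00101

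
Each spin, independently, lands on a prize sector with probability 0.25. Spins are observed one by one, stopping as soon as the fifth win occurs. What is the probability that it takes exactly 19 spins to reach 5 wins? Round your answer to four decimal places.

0.0532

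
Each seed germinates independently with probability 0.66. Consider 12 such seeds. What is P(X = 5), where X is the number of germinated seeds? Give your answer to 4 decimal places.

0.0521

X ~ Binomial(n=12, p=0.66).
P(X=5) = C(12,5) · p^5 · (1−p)^7
= 792 · 0.12523 · 0.00052523 = 0.052095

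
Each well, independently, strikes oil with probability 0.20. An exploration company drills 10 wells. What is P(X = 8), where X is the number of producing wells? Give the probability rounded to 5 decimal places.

0.00007

X ~ Binomial(n=10, p=0.20).
P(X=8) = C(10,8) · p^8 · (1−p)^2
= 45 · 2.56e-06 · 0.64 = 0.0000737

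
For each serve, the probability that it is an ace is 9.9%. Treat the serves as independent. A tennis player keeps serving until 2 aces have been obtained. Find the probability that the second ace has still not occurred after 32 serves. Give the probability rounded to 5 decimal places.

0.16068

Needing more than 32 serves ⇔ fewer than 2 successes in the first 32. With X ~ Binomial(32, 0.099), P(Y > 32) = P(X ≤ 1).
  k=0: C(32,0)·0.099^0·0.901^32 = 0.0355790
  k=1: C(32,1)·0.099^1·0.901^31 = 0.1250990
P(X ≤ 1) = 0.1606779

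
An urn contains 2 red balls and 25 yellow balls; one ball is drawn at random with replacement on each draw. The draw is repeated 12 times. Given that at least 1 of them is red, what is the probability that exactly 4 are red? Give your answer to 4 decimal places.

0.0134

X ~ Binomial(12, 0.074074). Want P(X=4 | X≥1) = P(X=4) / P(X≥1).
P(X=4) = C(12,4)·0.074074^4·0.925926^8 = 0.008052
P(X≥1) = 1 − 0.397114 = 0.602886
Ratio = 0.008052 / 0.602886 = 0.013355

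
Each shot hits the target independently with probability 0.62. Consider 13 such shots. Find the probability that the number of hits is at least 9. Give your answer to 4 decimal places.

0.4101

X ~ Binomial(13, 0.62); P(X ≥ 9) = Σ C(13,k) p^k (1−p)^(13−k) over k:
  k=9: C(13,9)·0.62^9·0.38^4 = 0.201821
  k=10: C(13,10)·0.62^10·0.38^3 = 0.131715
  k=11: C(13,11)·0.62^11·0.38^2 = 0.058610
  k=12: C(13,12)·0.62^12·0.38^1 = 0.015938
  k=13: C(13,13)·0.62^13·0.38^0 = 0.002000
Total = 0.410083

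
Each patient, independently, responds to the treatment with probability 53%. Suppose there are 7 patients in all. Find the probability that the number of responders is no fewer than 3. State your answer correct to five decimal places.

X ~ Binomial(7, 0.53); P(X ≥ 3) = Σ C(7,k) p^k (1−p)^(7−k) over k:
  k=3: C(7,3)·0.53^3·0.47^4 = 0.2542653
  k=4: C(7,4)·0.53^4·0.47^3 = 0.2867247
  k=5: C(7,5)·0.53^5·0.47^2 = 0.1939967
  k=6: C(7,6)·0.53^6·0.47^1 = 0.0729207
  k=7: C(7,7)·0.53^7·0.47^0 = 0.0117471
Total = 0.8196546

0.81965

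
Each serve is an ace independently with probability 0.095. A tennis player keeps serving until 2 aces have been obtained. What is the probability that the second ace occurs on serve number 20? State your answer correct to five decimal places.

0.02844

Y = trial on which the second success occurs; negative binomial, r=2, p=0.095.
P(Y=20) = C(19,1) · p^2 · (1−p)^18
= 19 · 0.009025 · 0.16583 = 0.0284364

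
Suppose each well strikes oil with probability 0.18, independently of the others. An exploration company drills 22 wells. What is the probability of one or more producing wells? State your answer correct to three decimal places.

0.987

P(at least one) = 1 − P(none) = 1 − (1 − 0.18)^22
= 1 − 0.01270 = 0.98730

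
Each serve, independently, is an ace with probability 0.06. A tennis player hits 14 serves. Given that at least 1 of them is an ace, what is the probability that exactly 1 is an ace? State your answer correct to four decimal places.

0.6485

X ~ Binomial(14, 0.06). Want P(X=1 | X≥1) = P(X=1) / P(X≥1).
P(X=1) = C(14,1)·0.06^1·0.94^13 = 0.375787
P(X≥1) = 1 − 0.420523 = 0.579477
Ratio = 0.375787 / 0.579477 = 0.648493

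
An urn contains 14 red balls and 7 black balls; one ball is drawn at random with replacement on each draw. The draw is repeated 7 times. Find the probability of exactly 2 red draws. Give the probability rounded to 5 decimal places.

0.03841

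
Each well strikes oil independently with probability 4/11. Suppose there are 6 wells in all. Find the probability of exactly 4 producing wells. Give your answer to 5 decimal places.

0.10621

X ~ Binomial(n=6, p=0.363636).
P(X=4) = C(6,4) · p^4 · (1−p)^2
= 15 · 0.017485 · 0.40496 = 0.1062114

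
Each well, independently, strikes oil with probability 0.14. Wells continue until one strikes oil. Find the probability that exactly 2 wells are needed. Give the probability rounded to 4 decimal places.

0.1204

Geometric (trials to first success), p = 0.14.
P(Y = 2) = (1−p)^1 · p = 0.86 · 0.14 = 0.120400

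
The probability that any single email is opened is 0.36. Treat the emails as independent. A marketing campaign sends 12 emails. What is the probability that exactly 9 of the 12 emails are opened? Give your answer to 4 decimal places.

0.0059

X ~ Binomial(n=12, p=0.36).
P(X=9) = C(12,9) · p^9 · (1−p)^3
= 220 · 0.00010156 · 0.26214 = 0.005857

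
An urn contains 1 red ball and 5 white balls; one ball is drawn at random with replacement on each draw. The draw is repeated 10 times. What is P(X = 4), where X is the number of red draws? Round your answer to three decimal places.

0.054

X ~ Binomial(n=10, p=0.166667).
P(X=4) = C(10,4) · p^4 · (1−p)^6
= 210 · 0.0007716 · 0.3349 = 0.05427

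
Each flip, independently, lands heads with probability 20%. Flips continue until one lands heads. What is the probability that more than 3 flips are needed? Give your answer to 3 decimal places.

0.512

Y = number of flips to the first success; geometric, p = 0.20.
P(Y > 3) = P(first 3 all fail) = (1−p)^3 = 0.51200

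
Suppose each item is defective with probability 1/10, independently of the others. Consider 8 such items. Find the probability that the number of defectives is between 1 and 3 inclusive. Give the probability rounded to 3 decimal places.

0.565

X ~ Binomial(8, 0.10); P(1 ≤ X ≤ 3) = Σ C(8,k) p^k (1−p)^(8−k) over k:
  k=1: C(8,1)·0.10^1·0.90^7 = 0.38264
  k=2: C(8,2)·0.10^2·0.90^6 = 0.14880
  k=3: C(8,3)·0.10^3·0.90^5 = 0.03307
Total = 0.56451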